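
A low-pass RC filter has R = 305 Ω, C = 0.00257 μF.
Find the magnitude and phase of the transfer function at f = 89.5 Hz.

Step 1 — Angular frequency: ω = 2π·89.5 = 562.3 rad/s.
Step 2 — Transfer function: H(jω) = 1/(1 + jωRC).
Step 3 — Denominator: 1 + jωRC = 1 + j·562.3·305·2.57e-09 = 1 + j0.0004408.
Step 4 — H = 1 - j0.0004408.
Step 5 — Magnitude: |H| = 1 (-0.0 dB); phase: φ = -0.0°.

|H| = 1 (-0.0 dB), φ = -0.0°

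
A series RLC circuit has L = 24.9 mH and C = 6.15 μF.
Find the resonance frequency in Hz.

Step 1 — Resonance condition Im(Z)=0 gives ω₀ = 1/√(LC).
Step 2 — ω₀ = 1/√(0.0249·6.15e-06) = 2555 rad/s.
Step 3 — f₀ = ω₀/(2π) = 406.7 Hz.

f₀ = 406.7 Hz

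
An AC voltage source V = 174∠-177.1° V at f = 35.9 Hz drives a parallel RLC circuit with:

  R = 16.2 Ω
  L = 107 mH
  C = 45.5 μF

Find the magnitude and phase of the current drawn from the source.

Step 1 — Angular frequency: ω = 2π·f = 2π·35.9 = 225.6 rad/s.
Step 2 — Component impedances:
  R: Z = R = 16.2 Ω
  L: Z = jωL = j·225.6·0.107 = 0 + j24.14 Ω
  C: Z = 1/(jωC) = -j/(ω·C) = 0 - j97.43 Ω
Step 3 — Parallel combination: 1/Z_total = 1/R + 1/L + 1/C; Z_total = 12.91 + j6.518 Ω = 14.46∠26.8° Ω.
Step 4 — Source phasor: V = 174∠-177.1° V = -173.8 - j8.803 V.
Step 5 — Ohm's law: I = V / Z_total = (-173.8 - j8.803) / (12.91 + j6.518) = -11 + j4.873 A.
Step 6 — Convert to polar: |I| = 12.03 A, ∠I = 156.1°.

I = 12.03∠156.1° A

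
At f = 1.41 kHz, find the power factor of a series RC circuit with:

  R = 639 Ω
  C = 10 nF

Step 1 — Angular frequency: ω = 2π·f = 2π·1410 = 8859 rad/s.
Step 2 — Component impedances:
  R: Z = R = 639 Ω
  C: Z = 1/(jωC) = -j/(ω·C) = 0 - j1.129e+04 Ω
Step 3 — Series combination: Z_total = R + C = 639 - j1.129e+04 Ω = 1.131e+04∠-86.8° Ω.
Step 4 — Power factor: PF = cos(φ) = Re(Z)/|Z| = 639/11306 = 0.05652.
Step 5 — Type: Im(Z) = -1.129e+04 ⇒ leading (phase φ = -86.8°).

PF = 0.05652 (leading, φ = -86.8°)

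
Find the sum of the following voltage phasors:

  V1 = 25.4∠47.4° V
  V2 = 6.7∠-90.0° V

Step 1 — Convert each phasor to rectangular form:
  V1 = 25.4·(cos(47.4°) + j·sin(47.4°)) = 17.19 + j18.7 V
  V2 = 6.7·(cos(-90.0°) + j·sin(-90.0°)) = 0 - j6.7 V
Step 2 — Sum components: V_total = 17.19 + j12 V.
Step 3 — Convert to polar: |V_total| = 20.96 V, ∠V_total = 34.9°.

V_total = 20.96∠34.9° V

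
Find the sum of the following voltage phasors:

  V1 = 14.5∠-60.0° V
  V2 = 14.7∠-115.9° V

Step 1 — Convert each phasor to rectangular form:
  V1 = 14.5·(cos(-60.0°) + j·sin(-60.0°)) = 7.25 - j12.56 V
  V2 = 14.7·(cos(-115.9°) + j·sin(-115.9°)) = -6.421 - j13.22 V
Step 2 — Sum components: V_total = 0.829 - j25.78 V.
Step 3 — Convert to polar: |V_total| = 25.79 V, ∠V_total = -88.2°.

V_total = 25.79∠-88.2° V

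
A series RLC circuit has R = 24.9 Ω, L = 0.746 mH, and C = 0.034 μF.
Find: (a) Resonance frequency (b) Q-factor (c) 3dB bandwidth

Step 1 — Resonance condition Im(Z)=0 gives ω₀ = 1/√(LC).
Step 2 — ω₀ = 1/√(0.000746·3.4e-08) = 1.986e+05 rad/s.
Step 3 — f₀ = ω₀/(2π) = 3.16e+04 Hz.
Step 4 — Series Q: Q = ω₀L/R = 1.986e+05·0.000746/24.9 = 5.949.
Step 5 — 3dB bandwidth: Δω = ω₀/Q = 3.338e+04 rad/s; BW = Δω/(2π) = 5312 Hz.

(a) f₀ = 3.16e+04 Hz  (b) Q = 5.949  (c) BW = 5312 Hz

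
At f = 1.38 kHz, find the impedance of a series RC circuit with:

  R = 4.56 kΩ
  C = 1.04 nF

Step 1 — Angular frequency: ω = 2π·f = 2π·1380 = 8671 rad/s.
Step 2 — Component impedances:
  R: Z = R = 4560 Ω
  C: Z = 1/(jωC) = -j/(ω·C) = 0 - j1.109e+05 Ω
Step 3 — Series combination: Z_total = R + C = 4560 - j1.109e+05 Ω = 1.11e+05∠-87.6° Ω.

Z = 4560 - j1.109e+05 Ω = 1.11e+05∠-87.6° Ω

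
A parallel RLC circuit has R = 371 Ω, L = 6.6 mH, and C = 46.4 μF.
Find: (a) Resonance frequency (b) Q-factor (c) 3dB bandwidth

Step 1 — Resonance: ω₀ = 1/√(LC) = 1/√(0.0066·4.64e-05) = 1807 rad/s.
Step 2 — f₀ = ω₀/(2π) = 287.6 Hz.
Step 3 — Parallel Q: Q = R/(ω₀L) = 371/(1807·0.0066) = 31.11.
Step 4 — Bandwidth: Δω = ω₀/Q = 58.09 rad/s; BW = Δω/(2π) = 9.245 Hz.

(a) f₀ = 287.6 Hz  (b) Q = 31.11  (c) BW = 9.245 Hz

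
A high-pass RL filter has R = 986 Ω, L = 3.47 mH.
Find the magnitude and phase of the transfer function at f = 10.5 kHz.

Step 1 — Angular frequency: ω = 2π·1.05e+04 = 6.597e+04 rad/s.
Step 2 — Transfer function: H(jω) = jωL/(R + jωL).
Step 3 — Numerator jωL = j·228.9; denominator R + jωL = 986 + j228.9.
Step 4 — H = 0.05115 + j0.2203.
Step 5 — Magnitude: |H| = 0.2262 (-12.9 dB); phase: φ = 76.9°.

|H| = 0.2262 (-12.9 dB), φ = 76.9°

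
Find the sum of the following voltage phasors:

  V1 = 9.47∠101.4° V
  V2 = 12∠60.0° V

Step 1 — Convert each phasor to rectangular form:
  V1 = 9.47·(cos(101.4°) + j·sin(101.4°)) = -1.872 + j9.283 V
  V2 = 12·(cos(60.0°) + j·sin(60.0°)) = 6 + j10.39 V
Step 2 — Sum components: V_total = 4.128 + j19.68 V.
Step 3 — Convert to polar: |V_total| = 20.1 V, ∠V_total = 78.2°.

V_total = 20.1∠78.2° V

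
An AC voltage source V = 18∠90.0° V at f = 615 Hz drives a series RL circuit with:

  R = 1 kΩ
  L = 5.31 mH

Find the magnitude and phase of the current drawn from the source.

Step 1 — Angular frequency: ω = 2π·f = 2π·615 = 3864 rad/s.
Step 2 — Component impedances:
  R: Z = R = 1000 Ω
  L: Z = jωL = j·3864·0.00531 = 0 + j20.52 Ω
Step 3 — Series combination: Z_total = R + L = 1000 + j20.52 Ω = 1000∠1.2° Ω.
Step 4 — Source phasor: V = 18∠90.0° V = 0 + j18 V.
Step 5 — Ohm's law: I = V / Z_total = (0 + j18) / (1000 + j20.52) = 0.0003692 + j0.01799 A.
Step 6 — Convert to polar: |I| = 0.018 A, ∠I = 88.8°.

I = 0.018∠88.8° A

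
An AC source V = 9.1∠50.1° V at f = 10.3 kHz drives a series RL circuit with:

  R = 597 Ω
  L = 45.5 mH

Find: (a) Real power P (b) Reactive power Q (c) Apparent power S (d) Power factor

Step 1 — Angular frequency: ω = 2π·f = 2π·1.03e+04 = 6.472e+04 rad/s.
Step 2 — Component impedances:
  R: Z = R = 597 Ω
  L: Z = jωL = j·6.472e+04·0.0455 = 0 + j2945 Ω
Step 3 — Series combination: Z_total = R + L = 597 + j2945 Ω = 3005∠78.5° Ω.
Step 4 — Source phasor: V = 9.1∠50.1° V = 5.837 + j6.981 V.
Step 5 — Current: I = V / Z = 0.002663 - j0.001442 A = 0.003029∠-28.4° A.
Step 6 — Complex power: S = V·I* = 0.005477 + j0.02701 VA.
Step 7 — Real power: P = Re(S) = 0.005477 W.
Step 8 — Reactive power: Q = Im(S) = 0.02701 VAR.
Step 9 — Apparent power: |S| = 0.02756 VA.
Step 10 — Power factor: PF = P/|S| = 0.1987 (lagging).

(a) P = 0.005477 W  (b) Q = 0.02701 VAR  (c) S = 0.02756 VA  (d) PF = 0.1987 (lagging)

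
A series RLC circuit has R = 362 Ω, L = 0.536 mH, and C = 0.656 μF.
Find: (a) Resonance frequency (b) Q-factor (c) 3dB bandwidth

Step 1 — Resonance condition Im(Z)=0 gives ω₀ = 1/√(LC).
Step 2 — ω₀ = 1/√(0.000536·6.56e-07) = 5.333e+04 rad/s.
Step 3 — f₀ = ω₀/(2π) = 8488 Hz.
Step 4 — Series Q: Q = ω₀L/R = 5.333e+04·0.000536/362 = 0.07896.
Step 5 — 3dB bandwidth: Δω = ω₀/Q = 6.754e+05 rad/s; BW = Δω/(2π) = 1.075e+05 Hz.

(a) f₀ = 8488 Hz  (b) Q = 0.07896  (c) BW = 1.075e+05 Hz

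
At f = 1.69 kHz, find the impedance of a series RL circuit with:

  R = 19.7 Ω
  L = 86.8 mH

Step 1 — Angular frequency: ω = 2π·f = 2π·1690 = 1.062e+04 rad/s.
Step 2 — Component impedances:
  R: Z = R = 19.7 Ω
  L: Z = jωL = j·1.062e+04·0.0868 = 0 + j921.7 Ω
Step 3 — Series combination: Z_total = R + L = 19.7 + j921.7 Ω = 921.9∠88.8° Ω.

Z = 19.7 + j921.7 Ω = 921.9∠88.8° Ω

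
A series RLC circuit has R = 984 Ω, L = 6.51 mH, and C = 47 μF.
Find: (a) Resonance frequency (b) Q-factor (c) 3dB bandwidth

Step 1 — Resonance: ω₀ = 1/√(LC) = 1/√(0.00651·4.7e-05) = 1808 rad/s.
Step 2 — f₀ = ω₀/(2π) = 287.7 Hz.
Step 3 — Series Q: Q = ω₀L/R = 1808·0.00651/984 = 0.01196.
Step 4 — Bandwidth: Δω = ω₀/Q = 1.512e+05 rad/s; BW = Δω/(2π) = 2.406e+04 Hz.

(a) f₀ = 287.7 Hz  (b) Q = 0.01196  (c) BW = 2.406e+04 Hz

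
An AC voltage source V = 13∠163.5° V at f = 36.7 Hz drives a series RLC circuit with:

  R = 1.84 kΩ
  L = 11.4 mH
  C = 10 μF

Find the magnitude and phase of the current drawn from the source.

Step 1 — Angular frequency: ω = 2π·f = 2π·36.7 = 230.6 rad/s.
Step 2 — Component impedances:
  R: Z = R = 1840 Ω
  L: Z = jωL = j·230.6·0.0114 = 0 + j2.629 Ω
  C: Z = 1/(jωC) = -j/(ω·C) = 0 - j433.7 Ω
Step 3 — Series combination: Z_total = R + L + C = 1840 - j431 Ω = 1890∠-13.2° Ω.
Step 4 — Source phasor: V = 13∠163.5° V = -12.46 + j3.692 V.
Step 5 — Ohm's law: I = V / Z_total = (-12.46 + j3.692) / (1840 - j431) = -0.006867 + j0.0003979 A.
Step 6 — Convert to polar: |I| = 0.006879 A, ∠I = 176.7°.

I = 0.006879∠176.7° A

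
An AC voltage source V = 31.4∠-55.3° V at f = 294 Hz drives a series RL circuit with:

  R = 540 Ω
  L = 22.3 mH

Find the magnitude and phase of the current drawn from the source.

Step 1 — Angular frequency: ω = 2π·f = 2π·294 = 1847 rad/s.
Step 2 — Component impedances:
  R: Z = R = 540 Ω
  L: Z = jωL = j·1847·0.0223 = 0 + j41.19 Ω
Step 3 — Series combination: Z_total = R + L = 540 + j41.19 Ω = 541.6∠4.4° Ω.
Step 4 — Source phasor: V = 31.4∠-55.3° V = 17.88 - j25.82 V.
Step 5 — Ohm's law: I = V / Z_total = (17.88 - j25.82) / (540 + j41.19) = 0.02929 - j0.05004 A.
Step 6 — Convert to polar: |I| = 0.05798 A, ∠I = -59.7°.

I = 0.05798∠-59.7° A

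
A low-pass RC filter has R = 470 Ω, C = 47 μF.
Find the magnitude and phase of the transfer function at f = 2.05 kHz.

Step 1 — Angular frequency: ω = 2π·2050 = 1.288e+04 rad/s.
Step 2 — Transfer function: H(jω) = 1/(1 + jωRC).
Step 3 — Denominator: 1 + jωRC = 1 + j·1.288e+04·470·4.7e-05 = 1 + j284.5.
Step 4 — H = 1.235e-05 - j0.003515.
Step 5 — Magnitude: |H| = 0.003515 (-49.1 dB); phase: φ = -89.8°.

|H| = 0.003515 (-49.1 dB), φ = -89.8°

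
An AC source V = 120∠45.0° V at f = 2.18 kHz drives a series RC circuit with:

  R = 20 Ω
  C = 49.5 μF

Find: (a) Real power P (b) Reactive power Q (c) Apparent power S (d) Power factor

Step 1 — Angular frequency: ω = 2π·f = 2π·2180 = 1.37e+04 rad/s.
Step 2 — Component impedances:
  R: Z = R = 20 Ω
  C: Z = 1/(jωC) = -j/(ω·C) = 0 - j1.475 Ω
Step 3 — Series combination: Z_total = R + C = 20 - j1.475 Ω = 20.05∠-4.2° Ω.
Step 4 — Source phasor: V = 120∠45.0° V = 84.85 + j84.85 V.
Step 5 — Current: I = V / Z = 3.909 + j4.531 A = 5.984∠49.2° A.
Step 6 — Complex power: S = V·I* = 716.1 - j52.81 VA.
Step 7 — Real power: P = Re(S) = 716.1 W.
Step 8 — Reactive power: Q = Im(S) = -52.81 VAR.
Step 9 — Apparent power: |S| = 718.1 VA.
Step 10 — Power factor: PF = P/|S| = 0.9973 (leading).

(a) P = 716.1 W  (b) Q = -52.81 VAR  (c) S = 718.1 VA  (d) PF = 0.9973 (leading)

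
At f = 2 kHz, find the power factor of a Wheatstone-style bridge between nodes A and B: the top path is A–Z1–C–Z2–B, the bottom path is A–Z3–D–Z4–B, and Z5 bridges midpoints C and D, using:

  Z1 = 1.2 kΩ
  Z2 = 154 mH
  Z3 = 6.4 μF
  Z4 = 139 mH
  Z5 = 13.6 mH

Step 1 — Angular frequency: ω = 2π·f = 2π·2000 = 1.257e+04 rad/s.
Step 2 — Component impedances:
  Z1: Z = R = 1200 Ω
  Z2: Z = jωL = j·1.257e+04·0.154 = 0 + j1935 Ω
  Z3: Z = 1/(jωC) = -j/(ω·C) = 0 - j12.43 Ω
  Z4: Z = jωL = j·1.257e+04·0.139 = 0 + j1747 Ω
  Z5: Z = jωL = j·1.257e+04·0.0136 = 0 + j170.9 Ω
Step 3 — Bridge requires nodal analysis (the Z5 bridge couples midpoints C and D, so the two paths cannot be reduced to a simple series/parallel combination). Setting node B to ground and injecting 1 A at node A, the 3-node admittance system at A, C, D solves to V_A = Z_AB = 3.471 + j942 Ω = 942∠89.8° Ω.
Step 4 — Power factor: PF = cos(φ) = Re(Z)/|Z| = 3.471/942 = 0.003685.
Step 5 — Type: Im(Z) = 942 ⇒ lagging (phase φ = 89.8°).

PF = 0.003685 (lagging, φ = 89.8°)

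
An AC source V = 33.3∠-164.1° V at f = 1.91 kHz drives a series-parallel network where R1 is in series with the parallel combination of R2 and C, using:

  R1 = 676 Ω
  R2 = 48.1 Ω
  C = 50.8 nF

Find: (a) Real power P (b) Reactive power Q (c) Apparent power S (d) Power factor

Step 1 — Angular frequency: ω = 2π·f = 2π·1910 = 1.2e+04 rad/s.
Step 2 — Component impedances:
  R1: Z = R = 676 Ω
  R2: Z = R = 48.1 Ω
  C: Z = 1/(jωC) = -j/(ω·C) = 0 - j1640 Ω
Step 3 — Parallel branch: R2 || C = 1/(1/R2 + 1/C) = 48.06 - j1.409 Ω.
Step 4 — Series with R1: Z_total = R1 + (R2 || C) = 724.1 - j1.409 Ω = 724.1∠-0.1° Ω.
Step 5 — Source phasor: V = 33.3∠-164.1° V = -32.03 - j9.123 V.
Step 6 — Current: I = V / Z = -0.04421 - j0.01269 A = 0.04599∠-164.0° A.
Step 7 — Complex power: S = V·I* = 1.531 - j0.002981 VA.
Step 8 — Real power: P = Re(S) = 1.531 W.
Step 9 — Reactive power: Q = Im(S) = -0.002981 VAR.
Step 10 — Apparent power: |S| = 1.531 VA.
Step 11 — Power factor: PF = P/|S| = 1 (leading).

(a) P = 1.531 W  (b) Q = -0.002981 VAR  (c) S = 1.531 VA  (d) PF = 1 (leading)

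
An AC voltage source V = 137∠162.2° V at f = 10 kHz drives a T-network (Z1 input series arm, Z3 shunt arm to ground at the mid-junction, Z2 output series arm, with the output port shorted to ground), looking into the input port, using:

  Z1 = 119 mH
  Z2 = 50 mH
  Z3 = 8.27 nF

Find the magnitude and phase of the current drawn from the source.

Step 1 — Angular frequency: ω = 2π·f = 2π·1e+04 = 6.283e+04 rad/s.
Step 2 — Component impedances:
  Z1: Z = jωL = j·6.283e+04·0.119 = 0 + j7477 Ω
  Z2: Z = jωL = j·6.283e+04·0.05 = 0 + j3142 Ω
  Z3: Z = 1/(jωC) = -j/(ω·C) = 0 - j1924 Ω
Step 3 — With the output port shorted to ground, the output series arm Z2 runs from the junction to ground; the shunt arm Z3 also runs from the junction to ground. They appear in parallel: Z3 || Z2 = 0 - j4967 Ω.
Step 4 — Series with input arm Z1: Z_in = Z1 + (Z3 || Z2) = 0 + j2510 Ω = 2510∠90.0° Ω.
Step 5 — Source phasor: V = 137∠162.2° V = -130.4 + j41.88 V.
Step 6 — Ohm's law: I = V / Z_total = (-130.4 + j41.88) / (0 + j2510) = 0.01669 + j0.05198 A.
Step 7 — Convert to polar: |I| = 0.05459 A, ∠I = 72.2°.

I = 0.05459∠72.2° A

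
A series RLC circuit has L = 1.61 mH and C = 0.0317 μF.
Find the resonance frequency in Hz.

Step 1 — Resonance condition Im(Z)=0 gives ω₀ = 1/√(LC).
Step 2 — ω₀ = 1/√(0.00161·3.17e-08) = 1.4e+05 rad/s.
Step 3 — f₀ = ω₀/(2π) = 2.228e+04 Hz.

f₀ = 2.228e+04 Hz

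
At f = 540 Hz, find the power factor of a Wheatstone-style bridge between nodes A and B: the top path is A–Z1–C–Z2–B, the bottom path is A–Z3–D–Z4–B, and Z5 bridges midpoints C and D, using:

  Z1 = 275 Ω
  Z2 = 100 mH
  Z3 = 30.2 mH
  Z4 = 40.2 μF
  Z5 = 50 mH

Step 1 — Angular frequency: ω = 2π·f = 2π·540 = 3393 rad/s.
Step 2 — Component impedances:
  Z1: Z = R = 275 Ω
  Z2: Z = jωL = j·3393·0.1 = 0 + j339.3 Ω
  Z3: Z = jωL = j·3393·0.0302 = 0 + j102.5 Ω
  Z4: Z = 1/(jωC) = -j/(ω·C) = 0 - j7.332 Ω
  Z5: Z = jωL = j·3393·0.05 = 0 + j169.6 Ω
Step 3 — Bridge requires nodal analysis (the Z5 bridge couples midpoints C and D, so the two paths cannot be reduced to a simple series/parallel combination). Setting node B to ground and injecting 1 A at node A, the 3-node admittance system at A, C, D solves to V_A = Z_AB = 22.58 + j77.39 Ω = 80.62∠73.7° Ω.
Step 4 — Power factor: PF = cos(φ) = Re(Z)/|Z| = 22.58/80.62 = 0.2801.
Step 5 — Type: Im(Z) = 77.39 ⇒ lagging (phase φ = 73.7°).

PF = 0.2801 (lagging, φ = 73.7°)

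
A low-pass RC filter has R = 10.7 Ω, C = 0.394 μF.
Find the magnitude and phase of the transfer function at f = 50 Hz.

Step 1 — Angular frequency: ω = 2π·50 = 314.2 rad/s.
Step 2 — Transfer function: H(jω) = 1/(1 + jωRC).
Step 3 — Denominator: 1 + jωRC = 1 + j·314.2·10.7·3.94e-07 = 1 + j0.001324.
Step 4 — H = 1 - j0.001324.
Step 5 — Magnitude: |H| = 1 (-0.0 dB); phase: φ = -0.1°.

|H| = 1 (-0.0 dB), φ = -0.1°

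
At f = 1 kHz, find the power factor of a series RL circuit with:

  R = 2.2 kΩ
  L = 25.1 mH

Step 1 — Angular frequency: ω = 2π·f = 2π·1000 = 6283 rad/s.
Step 2 — Component impedances:
  R: Z = R = 2200 Ω
  L: Z = jωL = j·6283·0.0251 = 0 + j157.7 Ω
Step 3 — Series combination: Z_total = R + L = 2200 + j157.7 Ω = 2206∠4.1° Ω.
Step 4 — Power factor: PF = cos(φ) = Re(Z)/|Z| = 2200/2205.65 = 0.9974.
Step 5 — Type: Im(Z) = 157.7 ⇒ lagging (phase φ = 4.1°).

PF = 0.9974 (lagging, φ = 4.1°)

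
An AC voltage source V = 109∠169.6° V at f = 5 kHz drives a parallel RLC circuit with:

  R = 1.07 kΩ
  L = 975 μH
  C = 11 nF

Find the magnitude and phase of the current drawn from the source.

Step 1 — Angular frequency: ω = 2π·f = 2π·5000 = 3.142e+04 rad/s.
Step 2 — Component impedances:
  R: Z = R = 1070 Ω
  L: Z = jωL = j·3.142e+04·0.000975 = 0 + j30.63 Ω
  C: Z = 1/(jωC) = -j/(ω·C) = 0 - j2894 Ω
Step 3 — Parallel combination: 1/Z_total = 1/R + 1/L + 1/C; Z_total = 0.895 + j30.93 Ω = 30.95∠88.3° Ω.
Step 4 — Source phasor: V = 109∠169.6° V = -107.2 + j19.68 V.
Step 5 — Ohm's law: I = V / Z_total = (-107.2 + j19.68) / (0.895 + j30.93) = 0.5354 + j3.481 A.
Step 6 — Convert to polar: |I| = 3.522 A, ∠I = 81.3°.

I = 3.522∠81.3° A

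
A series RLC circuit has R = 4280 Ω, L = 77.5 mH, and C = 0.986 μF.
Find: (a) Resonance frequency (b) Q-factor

Step 1 — Resonance condition Im(Z)=0 gives ω₀ = 1/√(LC).
Step 2 — ω₀ = 1/√(0.0775·9.86e-07) = 3618 rad/s.
Step 3 — f₀ = ω₀/(2π) = 575.7 Hz.
Step 4 — Series Q: Q = ω₀L/R = 3618·0.0775/4280 = 0.0655.

(a) f₀ = 575.7 Hz  (b) Q = 0.0655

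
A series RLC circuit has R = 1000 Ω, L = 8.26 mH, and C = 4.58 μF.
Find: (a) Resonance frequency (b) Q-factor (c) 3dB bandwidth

Step 1 — Resonance condition Im(Z)=0 gives ω₀ = 1/√(LC).
Step 2 — ω₀ = 1/√(0.00826·4.58e-06) = 5141 rad/s.
Step 3 — f₀ = ω₀/(2π) = 818.3 Hz.
Step 4 — Series Q: Q = ω₀L/R = 5141·0.00826/1000 = 0.04247.
Step 5 — 3dB bandwidth: Δω = ω₀/Q = 1.211e+05 rad/s; BW = Δω/(2π) = 1.927e+04 Hz.

(a) f₀ = 818.3 Hz  (b) Q = 0.04247  (c) BW = 1.927e+04 Hz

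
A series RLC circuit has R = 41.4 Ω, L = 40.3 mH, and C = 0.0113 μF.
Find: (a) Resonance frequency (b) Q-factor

Step 1 — Resonance condition Im(Z)=0 gives ω₀ = 1/√(LC).
Step 2 — ω₀ = 1/√(0.0403·1.13e-08) = 4.686e+04 rad/s.
Step 3 — f₀ = ω₀/(2π) = 7458 Hz.
Step 4 — Series Q: Q = ω₀L/R = 4.686e+04·0.0403/41.4 = 45.62.

(a) f₀ = 7458 Hz  (b) Q = 45.62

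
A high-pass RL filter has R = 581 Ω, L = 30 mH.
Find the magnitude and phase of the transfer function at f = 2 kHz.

Step 1 — Angular frequency: ω = 2π·2000 = 1.257e+04 rad/s.
Step 2 — Transfer function: H(jω) = jωL/(R + jωL).
Step 3 — Numerator jωL = j·377; denominator R + jωL = 581 + j377.
Step 4 — H = 0.2963 + j0.4566.
Step 5 — Magnitude: |H| = 0.5443 (-5.3 dB); phase: φ = 57.0°.

|H| = 0.5443 (-5.3 dB), φ = 57.0°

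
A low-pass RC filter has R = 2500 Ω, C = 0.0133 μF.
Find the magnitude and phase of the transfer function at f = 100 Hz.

Step 1 — Angular frequency: ω = 2π·100 = 628.3 rad/s.
Step 2 — Transfer function: H(jω) = 1/(1 + jωRC).
Step 3 — Denominator: 1 + jωRC = 1 + j·628.3·2500·1.33e-08 = 1 + j0.02089.
Step 4 — H = 0.9996 - j0.02088.
Step 5 — Magnitude: |H| = 0.9998 (-0.0 dB); phase: φ = -1.2°.

|H| = 0.9998 (-0.0 dB), φ = -1.2°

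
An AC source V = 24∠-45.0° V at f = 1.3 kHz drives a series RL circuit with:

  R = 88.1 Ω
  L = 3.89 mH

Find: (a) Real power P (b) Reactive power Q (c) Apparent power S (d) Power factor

Step 1 — Angular frequency: ω = 2π·f = 2π·1300 = 8168 rad/s.
Step 2 — Component impedances:
  R: Z = R = 88.1 Ω
  L: Z = jωL = j·8168·0.00389 = 0 + j31.77 Ω
Step 3 — Series combination: Z_total = R + L = 88.1 + j31.77 Ω = 93.65∠19.8° Ω.
Step 4 — Source phasor: V = 24∠-45.0° V = 16.97 - j16.97 V.
Step 5 — Current: I = V / Z = 0.109 - j0.2319 A = 0.2563∠-64.8° A.
Step 6 — Complex power: S = V·I* = 5.785 + j2.087 VA.
Step 7 — Real power: P = Re(S) = 5.785 W.
Step 8 — Reactive power: Q = Im(S) = 2.087 VAR.
Step 9 — Apparent power: |S| = 6.15 VA.
Step 10 — Power factor: PF = P/|S| = 0.9407 (lagging).

(a) P = 5.785 W  (b) Q = 2.087 VAR  (c) S = 6.15 VA  (d) PF = 0.9407 (lagging)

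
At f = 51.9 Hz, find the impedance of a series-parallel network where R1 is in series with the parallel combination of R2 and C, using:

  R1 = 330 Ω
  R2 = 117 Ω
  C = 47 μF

Step 1 — Angular frequency: ω = 2π·f = 2π·51.9 = 326.1 rad/s.
Step 2 — Component impedances:
  R1: Z = R = 330 Ω
  R2: Z = R = 117 Ω
  C: Z = 1/(jωC) = -j/(ω·C) = 0 - j65.25 Ω
Step 3 — Parallel branch: R2 || C = 1/(1/R2 + 1/C) = 27.75 - j49.77 Ω.
Step 4 — Series with R1: Z_total = R1 + (R2 || C) = 357.8 - j49.77 Ω = 361.2∠-7.9° Ω.

Z = 357.8 - j49.77 Ω = 361.2∠-7.9° Ω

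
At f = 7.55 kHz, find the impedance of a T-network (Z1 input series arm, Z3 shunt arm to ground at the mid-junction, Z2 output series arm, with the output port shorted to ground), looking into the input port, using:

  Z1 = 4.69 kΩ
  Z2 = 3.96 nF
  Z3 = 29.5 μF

Step 1 — Angular frequency: ω = 2π·f = 2π·7550 = 4.744e+04 rad/s.
Step 2 — Component impedances:
  Z1: Z = R = 4690 Ω
  Z2: Z = 1/(jωC) = -j/(ω·C) = 0 - j5323 Ω
  Z3: Z = 1/(jωC) = -j/(ω·C) = 0 - j0.7146 Ω
Step 3 — With the output port shorted to ground, the output series arm Z2 runs from the junction to ground; the shunt arm Z3 also runs from the junction to ground. They appear in parallel: Z3 || Z2 = 0 - j0.7145 Ω.
Step 4 — Series with input arm Z1: Z_in = Z1 + (Z3 || Z2) = 4690 - j0.7145 Ω = 4690∠-0.0° Ω.

Z = 4690 - j0.7145 Ω = 4690∠-0.0° Ω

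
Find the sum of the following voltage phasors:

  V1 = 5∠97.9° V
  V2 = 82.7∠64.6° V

Step 1 — Convert each phasor to rectangular form:
  V1 = 5·(cos(97.9°) + j·sin(97.9°)) = -0.6872 + j4.953 V
  V2 = 82.7·(cos(64.6°) + j·sin(64.6°)) = 35.47 + j74.71 V
Step 2 — Sum components: V_total = 34.79 + j79.66 V.
Step 3 — Convert to polar: |V_total| = 86.92 V, ∠V_total = 66.4°.

V_total = 86.92∠66.4° V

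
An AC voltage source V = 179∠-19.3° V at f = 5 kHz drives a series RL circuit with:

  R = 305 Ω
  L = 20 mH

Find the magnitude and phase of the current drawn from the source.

Step 1 — Angular frequency: ω = 2π·f = 2π·5000 = 3.142e+04 rad/s.
Step 2 — Component impedances:
  R: Z = R = 305 Ω
  L: Z = jωL = j·3.142e+04·0.02 = 0 + j628.3 Ω
Step 3 — Series combination: Z_total = R + L = 305 + j628.3 Ω = 698.4∠64.1° Ω.
Step 4 — Source phasor: V = 179∠-19.3° V = 168.9 - j59.16 V.
Step 5 — Ohm's law: I = V / Z_total = (168.9 - j59.16) / (305 + j628.3) = 0.02943 - j0.2546 A.
Step 6 — Convert to polar: |I| = 0.2563 A, ∠I = -83.4°.

I = 0.2563∠-83.4° A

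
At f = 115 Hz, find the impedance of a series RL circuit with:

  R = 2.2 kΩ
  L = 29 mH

Step 1 — Angular frequency: ω = 2π·f = 2π·115 = 722.6 rad/s.
Step 2 — Component impedances:
  R: Z = R = 2200 Ω
  L: Z = jωL = j·722.6·0.029 = 0 + j20.95 Ω
Step 3 — Series combination: Z_total = R + L = 2200 + j20.95 Ω = 2200∠0.5° Ω.

Z = 2200 + j20.95 Ω = 2200∠0.5° Ω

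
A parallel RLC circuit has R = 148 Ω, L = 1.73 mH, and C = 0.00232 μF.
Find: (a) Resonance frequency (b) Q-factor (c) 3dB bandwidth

Step 1 — Resonance: ω₀ = 1/√(LC) = 1/√(0.00173·2.32e-09) = 4.992e+05 rad/s.
Step 2 — f₀ = ω₀/(2π) = 7.944e+04 Hz.
Step 3 — Parallel Q: Q = R/(ω₀L) = 148/(4.992e+05·0.00173) = 0.1714.
Step 4 — Bandwidth: Δω = ω₀/Q = 2.912e+06 rad/s; BW = Δω/(2π) = 4.635e+05 Hz.

(a) f₀ = 7.944e+04 Hz  (b) Q = 0.1714  (c) BW = 4.635e+05 Hz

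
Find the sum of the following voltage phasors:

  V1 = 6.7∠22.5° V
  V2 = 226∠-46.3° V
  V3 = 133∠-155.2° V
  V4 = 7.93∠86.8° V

Step 1 — Convert each phasor to rectangular form:
  V1 = 6.7·(cos(22.5°) + j·sin(22.5°)) = 6.19 + j2.564 V
  V2 = 226·(cos(-46.3°) + j·sin(-46.3°)) = 156.1 - j163.4 V
  V3 = 133·(cos(-155.2°) + j·sin(-155.2°)) = -120.7 - j55.79 V
  V4 = 7.93·(cos(86.8°) + j·sin(86.8°)) = 0.4427 + j7.918 V
Step 2 — Sum components: V_total = 42.04 - j208.7 V.
Step 3 — Convert to polar: |V_total| = 212.9 V, ∠V_total = -78.6°.

V_total = 212.9∠-78.6° V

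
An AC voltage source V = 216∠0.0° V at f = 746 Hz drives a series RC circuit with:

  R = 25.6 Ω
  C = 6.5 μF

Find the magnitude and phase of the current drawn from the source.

Step 1 — Angular frequency: ω = 2π·f = 2π·746 = 4687 rad/s.
Step 2 — Component impedances:
  R: Z = R = 25.6 Ω
  C: Z = 1/(jωC) = -j/(ω·C) = 0 - j32.82 Ω
Step 3 — Series combination: Z_total = R + C = 25.6 - j32.82 Ω = 41.63∠-52.0° Ω.
Step 4 — Source phasor: V = 216∠0.0° V = 216 V.
Step 5 — Ohm's law: I = V / Z_total = (216) / (25.6 - j32.82) = 3.191 + j4.092 A.
Step 6 — Convert to polar: |I| = 5.189 A, ∠I = 52.0°.

I = 5.189∠52.0° A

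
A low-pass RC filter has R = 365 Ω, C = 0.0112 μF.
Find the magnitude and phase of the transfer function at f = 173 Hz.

Step 1 — Angular frequency: ω = 2π·173 = 1087 rad/s.
Step 2 — Transfer function: H(jω) = 1/(1 + jωRC).
Step 3 — Denominator: 1 + jωRC = 1 + j·1087·365·1.12e-08 = 1 + j0.004444.
Step 4 — H = 1 - j0.004444.
Step 5 — Magnitude: |H| = 1 (-0.0 dB); phase: φ = -0.3°.

|H| = 1 (-0.0 dB), φ = -0.3°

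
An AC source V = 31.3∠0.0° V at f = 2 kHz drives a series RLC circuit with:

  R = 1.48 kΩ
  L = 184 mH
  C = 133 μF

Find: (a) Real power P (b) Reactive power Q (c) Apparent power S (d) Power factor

Step 1 — Angular frequency: ω = 2π·f = 2π·2000 = 1.257e+04 rad/s.
Step 2 — Component impedances:
  R: Z = R = 1480 Ω
  L: Z = jωL = j·1.257e+04·0.184 = 0 + j2312 Ω
  C: Z = 1/(jωC) = -j/(ω·C) = 0 - j0.5983 Ω
Step 3 — Series combination: Z_total = R + L + C = 1480 + j2312 Ω = 2745∠57.4° Ω.
Step 4 — Source phasor: V = 31.3∠0.0° V = 31.3 V.
Step 5 — Current: I = V / Z = 0.006149 - j0.009604 A = 0.0114∠-57.4° A.
Step 6 — Complex power: S = V·I* = 0.1925 + j0.3006 VA.
Step 7 — Real power: P = Re(S) = 0.1925 W.
Step 8 — Reactive power: Q = Im(S) = 0.3006 VAR.
Step 9 — Apparent power: |S| = 0.3569 VA.
Step 10 — Power factor: PF = P/|S| = 0.5392 (lagging).

(a) P = 0.1925 W  (b) Q = 0.3006 VAR  (c) S = 0.3569 VA  (d) PF = 0.5392 (lagging)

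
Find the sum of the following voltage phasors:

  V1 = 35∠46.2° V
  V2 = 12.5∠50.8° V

Step 1 — Convert each phasor to rectangular form:
  V1 = 35·(cos(46.2°) + j·sin(46.2°)) = 24.23 + j25.26 V
  V2 = 12.5·(cos(50.8°) + j·sin(50.8°)) = 7.9 + j9.687 V
Step 2 — Sum components: V_total = 32.13 + j34.95 V.
Step 3 — Convert to polar: |V_total| = 47.47 V, ∠V_total = 47.4°.

V_total = 47.47∠47.4° V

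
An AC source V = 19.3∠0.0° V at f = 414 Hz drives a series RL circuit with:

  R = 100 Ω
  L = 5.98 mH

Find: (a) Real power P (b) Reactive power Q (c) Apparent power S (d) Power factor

Step 1 — Angular frequency: ω = 2π·f = 2π·414 = 2601 rad/s.
Step 2 — Component impedances:
  R: Z = R = 100 Ω
  L: Z = jωL = j·2601·0.00598 = 0 + j15.56 Ω
Step 3 — Series combination: Z_total = R + L = 100 + j15.56 Ω = 101.2∠8.8° Ω.
Step 4 — Source phasor: V = 19.3∠0.0° V = 19.3 V.
Step 5 — Current: I = V / Z = 0.1884 - j0.02931 A = 0.1907∠-8.8° A.
Step 6 — Complex power: S = V·I* = 3.637 + j0.5657 VA.
Step 7 — Real power: P = Re(S) = 3.637 W.
Step 8 — Reactive power: Q = Im(S) = 0.5657 VAR.
Step 9 — Apparent power: |S| = 3.681 VA.
Step 10 — Power factor: PF = P/|S| = 0.9881 (lagging).

(a) P = 3.637 W  (b) Q = 0.5657 VAR  (c) S = 3.681 VA  (d) PF = 0.9881 (lagging)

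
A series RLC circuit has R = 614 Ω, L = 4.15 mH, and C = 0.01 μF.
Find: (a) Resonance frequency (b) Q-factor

Step 1 — Resonance condition Im(Z)=0 gives ω₀ = 1/√(LC).
Step 2 — ω₀ = 1/√(0.00415·1e-08) = 1.552e+05 rad/s.
Step 3 — f₀ = ω₀/(2π) = 2.471e+04 Hz.
Step 4 — Series Q: Q = ω₀L/R = 1.552e+05·0.00415/614 = 1.049.

(a) f₀ = 2.471e+04 Hz  (b) Q = 1.049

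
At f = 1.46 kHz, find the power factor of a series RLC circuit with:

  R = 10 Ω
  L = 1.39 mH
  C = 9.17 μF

Step 1 — Angular frequency: ω = 2π·f = 2π·1460 = 9173 rad/s.
Step 2 — Component impedances:
  R: Z = R = 10 Ω
  L: Z = jωL = j·9173·0.00139 = 0 + j12.75 Ω
  C: Z = 1/(jωC) = -j/(ω·C) = 0 - j11.89 Ω
Step 3 — Series combination: Z_total = R + L + C = 10 + j0.8634 Ω = 10.04∠4.9° Ω.
Step 4 — Power factor: PF = cos(φ) = Re(Z)/|Z| = 10/10.037 = 0.9963.
Step 5 — Type: Im(Z) = 0.8634 ⇒ lagging (phase φ = 4.9°).

PF = 0.9963 (lagging, φ = 4.9°)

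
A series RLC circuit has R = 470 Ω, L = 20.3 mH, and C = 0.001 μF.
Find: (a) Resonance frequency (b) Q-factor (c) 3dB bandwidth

Step 1 — Resonance: ω₀ = 1/√(LC) = 1/√(0.0203·1e-09) = 2.219e+05 rad/s.
Step 2 — f₀ = ω₀/(2π) = 3.532e+04 Hz.
Step 3 — Series Q: Q = ω₀L/R = 2.219e+05·0.0203/470 = 9.586.
Step 4 — Bandwidth: Δω = ω₀/Q = 2.315e+04 rad/s; BW = Δω/(2π) = 3685 Hz.

(a) f₀ = 3.532e+04 Hz  (b) Q = 9.586  (c) BW = 3685 Hz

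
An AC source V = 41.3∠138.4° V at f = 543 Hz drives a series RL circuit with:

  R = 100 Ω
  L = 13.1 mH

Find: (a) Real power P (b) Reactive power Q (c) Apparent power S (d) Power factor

Step 1 — Angular frequency: ω = 2π·f = 2π·543 = 3412 rad/s.
Step 2 — Component impedances:
  R: Z = R = 100 Ω
  L: Z = jωL = j·3412·0.0131 = 0 + j44.69 Ω
Step 3 — Series combination: Z_total = R + L = 100 + j44.69 Ω = 109.5∠24.1° Ω.
Step 4 — Source phasor: V = 41.3∠138.4° V = -30.88 + j27.42 V.
Step 5 — Current: I = V / Z = -0.1553 + j0.3436 A = 0.3771∠114.3° A.
Step 6 — Complex power: S = V·I* = 14.22 + j6.354 VA.
Step 7 — Real power: P = Re(S) = 14.22 W.
Step 8 — Reactive power: Q = Im(S) = 6.354 VAR.
Step 9 — Apparent power: |S| = 15.57 VA.
Step 10 — Power factor: PF = P/|S| = 0.913 (lagging).

(a) P = 14.22 W  (b) Q = 6.354 VAR  (c) S = 15.57 VA  (d) PF = 0.913 (lagging)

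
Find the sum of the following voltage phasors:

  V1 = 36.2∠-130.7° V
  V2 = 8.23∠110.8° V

Step 1 — Convert each phasor to rectangular form:
  V1 = 36.2·(cos(-130.7°) + j·sin(-130.7°)) = -23.61 - j27.44 V
  V2 = 8.23·(cos(110.8°) + j·sin(110.8°)) = -2.923 + j7.694 V
Step 2 — Sum components: V_total = -26.53 - j19.75 V.
Step 3 — Convert to polar: |V_total| = 33.07 V, ∠V_total = -143.3°.

V_total = 33.07∠-143.3° V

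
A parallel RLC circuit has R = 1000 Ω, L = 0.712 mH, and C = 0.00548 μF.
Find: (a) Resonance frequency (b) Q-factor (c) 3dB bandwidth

Step 1 — Resonance: ω₀ = 1/√(LC) = 1/√(0.000712·5.48e-09) = 5.063e+05 rad/s.
Step 2 — f₀ = ω₀/(2π) = 8.057e+04 Hz.
Step 3 — Parallel Q: Q = R/(ω₀L) = 1000/(5.063e+05·0.000712) = 2.774.
Step 4 — Bandwidth: Δω = ω₀/Q = 1.825e+05 rad/s; BW = Δω/(2π) = 2.904e+04 Hz.

(a) f₀ = 8.057e+04 Hz  (b) Q = 2.774  (c) BW = 2.904e+04 Hz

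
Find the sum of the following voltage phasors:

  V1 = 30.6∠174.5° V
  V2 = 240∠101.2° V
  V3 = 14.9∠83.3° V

Step 1 — Convert each phasor to rectangular form:
  V1 = 30.6·(cos(174.5°) + j·sin(174.5°)) = -30.46 + j2.933 V
  V2 = 240·(cos(101.2°) + j·sin(101.2°)) = -46.62 + j235.4 V
  V3 = 14.9·(cos(83.3°) + j·sin(83.3°)) = 1.738 + j14.8 V
Step 2 — Sum components: V_total = -75.34 + j253.2 V.
Step 3 — Convert to polar: |V_total| = 264.1 V, ∠V_total = 106.6°.

V_total = 264.1∠106.6° V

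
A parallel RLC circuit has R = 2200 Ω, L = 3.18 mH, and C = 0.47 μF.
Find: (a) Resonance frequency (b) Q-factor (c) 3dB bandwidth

Step 1 — Resonance: ω₀ = 1/√(LC) = 1/√(0.00318·4.7e-07) = 2.587e+04 rad/s.
Step 2 — f₀ = ω₀/(2π) = 4117 Hz.
Step 3 — Parallel Q: Q = R/(ω₀L) = 2200/(2.587e+04·0.00318) = 26.75.
Step 4 — Bandwidth: Δω = ω₀/Q = 967.1 rad/s; BW = Δω/(2π) = 153.9 Hz.

(a) f₀ = 4117 Hz  (b) Q = 26.75  (c) BW = 153.9 Hz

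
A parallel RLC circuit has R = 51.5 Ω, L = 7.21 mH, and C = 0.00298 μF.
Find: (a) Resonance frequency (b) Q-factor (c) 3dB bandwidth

Step 1 — Resonance: ω₀ = 1/√(LC) = 1/√(0.00721·2.98e-09) = 2.157e+05 rad/s.
Step 2 — f₀ = ω₀/(2π) = 3.434e+04 Hz.
Step 3 — Parallel Q: Q = R/(ω₀L) = 51.5/(2.157e+05·0.00721) = 0.03311.
Step 4 — Bandwidth: Δω = ω₀/Q = 6.516e+06 rad/s; BW = Δω/(2π) = 1.037e+06 Hz.

(a) f₀ = 3.434e+04 Hz  (b) Q = 0.03311  (c) BW = 1.037e+06 Hz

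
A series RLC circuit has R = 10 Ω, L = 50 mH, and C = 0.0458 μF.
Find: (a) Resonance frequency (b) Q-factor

Step 1 — Resonance condition Im(Z)=0 gives ω₀ = 1/√(LC).
Step 2 — ω₀ = 1/√(0.05·4.58e-08) = 2.09e+04 rad/s.
Step 3 — f₀ = ω₀/(2π) = 3326 Hz.
Step 4 — Series Q: Q = ω₀L/R = 2.09e+04·0.05/10 = 104.5.

(a) f₀ = 3326 Hz  (b) Q = 104.5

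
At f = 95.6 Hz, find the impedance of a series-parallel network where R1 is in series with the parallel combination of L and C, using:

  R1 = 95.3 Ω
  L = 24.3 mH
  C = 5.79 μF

Step 1 — Angular frequency: ω = 2π·f = 2π·95.6 = 600.7 rad/s.
Step 2 — Component impedances:
  R1: Z = R = 95.3 Ω
  L: Z = jωL = j·600.7·0.0243 = 0 + j14.6 Ω
  C: Z = 1/(jωC) = -j/(ω·C) = 0 - j287.5 Ω
Step 3 — Parallel branch: L || C = 1/(1/L + 1/C) = 0 + j15.38 Ω.
Step 4 — Series with R1: Z_total = R1 + (L || C) = 95.3 + j15.38 Ω = 96.53∠9.2° Ω.

Z = 95.3 + j15.38 Ω = 96.53∠9.2° Ω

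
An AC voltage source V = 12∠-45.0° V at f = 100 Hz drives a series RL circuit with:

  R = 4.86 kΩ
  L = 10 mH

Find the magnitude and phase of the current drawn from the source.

Step 1 — Angular frequency: ω = 2π·f = 2π·100 = 628.3 rad/s.
Step 2 — Component impedances:
  R: Z = R = 4860 Ω
  L: Z = jωL = j·628.3·0.01 = 0 + j6.283 Ω
Step 3 — Series combination: Z_total = R + L = 4860 + j6.283 Ω = 4860∠0.1° Ω.
Step 4 — Source phasor: V = 12∠-45.0° V = 8.485 - j8.485 V.
Step 5 — Ohm's law: I = V / Z_total = (8.485 - j8.485) / (4860 + j6.283) = 0.001744 - j0.001748 A.
Step 6 — Convert to polar: |I| = 0.002469 A, ∠I = -45.1°.

I = 0.002469∠-45.1° A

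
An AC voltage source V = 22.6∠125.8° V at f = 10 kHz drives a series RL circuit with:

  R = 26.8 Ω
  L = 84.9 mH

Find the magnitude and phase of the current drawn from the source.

Step 1 — Angular frequency: ω = 2π·f = 2π·1e+04 = 6.283e+04 rad/s.
Step 2 — Component impedances:
  R: Z = R = 26.8 Ω
  L: Z = jωL = j·6.283e+04·0.0849 = 0 + j5334 Ω
Step 3 — Series combination: Z_total = R + L = 26.8 + j5334 Ω = 5334∠89.7° Ω.
Step 4 — Source phasor: V = 22.6∠125.8° V = -13.22 + j18.33 V.
Step 5 — Ohm's law: I = V / Z_total = (-13.22 + j18.33) / (26.8 + j5334) = 0.003424 + j0.002495 A.
Step 6 — Convert to polar: |I| = 0.004237 A, ∠I = 36.1°.

I = 0.004237∠36.1° A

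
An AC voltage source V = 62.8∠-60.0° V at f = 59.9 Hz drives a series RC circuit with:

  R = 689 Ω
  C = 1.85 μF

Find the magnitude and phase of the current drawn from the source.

Step 1 — Angular frequency: ω = 2π·f = 2π·59.9 = 376.4 rad/s.
Step 2 — Component impedances:
  R: Z = R = 689 Ω
  C: Z = 1/(jωC) = -j/(ω·C) = 0 - j1436 Ω
Step 3 — Series combination: Z_total = R + C = 689 - j1436 Ω = 1593∠-64.4° Ω.
Step 4 — Source phasor: V = 62.8∠-60.0° V = 31.4 - j54.39 V.
Step 5 — Ohm's law: I = V / Z_total = (31.4 - j54.39) / (689 - j1436) = 0.03931 + j0.003005 A.
Step 6 — Convert to polar: |I| = 0.03942 A, ∠I = 4.4°.

I = 0.03942∠4.4° A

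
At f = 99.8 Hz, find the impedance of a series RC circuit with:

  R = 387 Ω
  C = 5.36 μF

Step 1 — Angular frequency: ω = 2π·f = 2π·99.8 = 627.1 rad/s.
Step 2 — Component impedances:
  R: Z = R = 387 Ω
  C: Z = 1/(jωC) = -j/(ω·C) = 0 - j297.5 Ω
Step 3 — Series combination: Z_total = R + C = 387 - j297.5 Ω = 488.2∠-37.6° Ω.

Z = 387 - j297.5 Ω = 488.2∠-37.6° Ω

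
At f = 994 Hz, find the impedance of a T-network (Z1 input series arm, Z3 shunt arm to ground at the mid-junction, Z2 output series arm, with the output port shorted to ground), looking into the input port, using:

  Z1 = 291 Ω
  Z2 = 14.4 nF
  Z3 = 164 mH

Step 1 — Angular frequency: ω = 2π·f = 2π·994 = 6245 rad/s.
Step 2 — Component impedances:
  Z1: Z = R = 291 Ω
  Z2: Z = 1/(jωC) = -j/(ω·C) = 0 - j1.112e+04 Ω
  Z3: Z = jωL = j·6245·0.164 = 0 + j1024 Ω
Step 3 — With the output port shorted to ground, the output series arm Z2 runs from the junction to ground; the shunt arm Z3 also runs from the junction to ground. They appear in parallel: Z3 || Z2 = 0 + j1128 Ω.
Step 4 — Series with input arm Z1: Z_in = Z1 + (Z3 || Z2) = 291 + j1128 Ω = 1165∠75.5° Ω.

Z = 291 + j1128 Ω = 1165∠75.5° Ω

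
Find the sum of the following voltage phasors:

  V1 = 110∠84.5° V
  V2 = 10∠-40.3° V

Step 1 — Convert each phasor to rectangular form:
  V1 = 110·(cos(84.5°) + j·sin(84.5°)) = 10.54 + j109.5 V
  V2 = 10·(cos(-40.3°) + j·sin(-40.3°)) = 7.627 - j6.468 V
Step 2 — Sum components: V_total = 18.17 + j103 V.
Step 3 — Convert to polar: |V_total| = 104.6 V, ∠V_total = 80.0°.

V_total = 104.6∠80.0° V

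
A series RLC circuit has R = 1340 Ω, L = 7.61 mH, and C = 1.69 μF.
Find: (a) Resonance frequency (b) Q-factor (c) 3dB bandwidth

Step 1 — Resonance condition Im(Z)=0 gives ω₀ = 1/√(LC).
Step 2 — ω₀ = 1/√(0.00761·1.69e-06) = 8818 rad/s.
Step 3 — f₀ = ω₀/(2π) = 1403 Hz.
Step 4 — Series Q: Q = ω₀L/R = 8818·0.00761/1340 = 0.05008.
Step 5 — 3dB bandwidth: Δω = ω₀/Q = 1.761e+05 rad/s; BW = Δω/(2π) = 2.802e+04 Hz.

(a) f₀ = 1403 Hz  (b) Q = 0.05008  (c) BW = 2.802e+04 Hz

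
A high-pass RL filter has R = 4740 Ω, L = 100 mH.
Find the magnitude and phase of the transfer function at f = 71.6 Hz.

Step 1 — Angular frequency: ω = 2π·71.6 = 449.9 rad/s.
Step 2 — Transfer function: H(jω) = jωL/(R + jωL).
Step 3 — Numerator jωL = j·44.99; denominator R + jωL = 4740 + j44.99.
Step 4 — H = 9.007e-05 + j0.00949.
Step 5 — Magnitude: |H| = 0.009491 (-40.5 dB); phase: φ = 89.5°.

|H| = 0.009491 (-40.5 dB), φ = 89.5°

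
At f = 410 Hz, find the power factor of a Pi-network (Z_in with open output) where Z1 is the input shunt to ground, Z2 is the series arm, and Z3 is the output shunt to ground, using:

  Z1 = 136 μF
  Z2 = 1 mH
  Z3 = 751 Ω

Step 1 — Angular frequency: ω = 2π·f = 2π·410 = 2576 rad/s.
Step 2 — Component impedances:
  Z1: Z = 1/(jωC) = -j/(ω·C) = 0 - j2.854 Ω
  Z2: Z = jωL = j·2576·0.001 = 0 + j2.576 Ω
  Z3: Z = R = 751 Ω
Step 3 — With open output, the series arm Z2 and the output shunt Z3 appear in series to ground: Z2 + Z3 = 751 + j2.576 Ω.
Step 4 — Parallel with input shunt Z1: Z_in = Z1 || (Z2 + Z3) = 0.01085 - j2.854 Ω = 2.854∠-89.8° Ω.
Step 5 — Power factor: PF = cos(φ) = Re(Z)/|Z| = 0.010848/2.8543 = 0.003801.
Step 6 — Type: Im(Z) = -2.854 ⇒ leading (phase φ = -89.8°).

PF = 0.003801 (leading, φ = -89.8°)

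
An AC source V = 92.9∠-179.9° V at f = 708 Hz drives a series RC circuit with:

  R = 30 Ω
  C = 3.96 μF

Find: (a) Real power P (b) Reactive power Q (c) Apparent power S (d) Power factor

Step 1 — Angular frequency: ω = 2π·f = 2π·708 = 4448 rad/s.
Step 2 — Component impedances:
  R: Z = R = 30 Ω
  C: Z = 1/(jωC) = -j/(ω·C) = 0 - j56.77 Ω
Step 3 — Series combination: Z_total = R + C = 30 - j56.77 Ω = 64.21∠-62.1° Ω.
Step 4 — Source phasor: V = 92.9∠-179.9° V = -92.9 - j0.1621 V.
Step 5 — Current: I = V / Z = -0.6738 - j1.28 A = 1.447∠-117.8° A.
Step 6 — Complex power: S = V·I* = 62.81 - j118.8 VA.
Step 7 — Real power: P = Re(S) = 62.81 W.
Step 8 — Reactive power: Q = Im(S) = -118.8 VAR.
Step 9 — Apparent power: |S| = 134.4 VA.
Step 10 — Power factor: PF = P/|S| = 0.4672 (leading).

(a) P = 62.81 W  (b) Q = -118.8 VAR  (c) S = 134.4 VA  (d) PF = 0.4672 (leading)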